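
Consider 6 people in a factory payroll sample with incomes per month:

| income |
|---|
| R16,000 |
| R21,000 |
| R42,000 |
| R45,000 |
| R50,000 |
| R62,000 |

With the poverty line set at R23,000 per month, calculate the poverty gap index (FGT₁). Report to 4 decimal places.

0.0652

Poor units: R16,000, R21,000 (q = 2 of N = 6).
Normalized shortfalls: (23000−16000)/23000 = 0.3043; (23000−21000)/23000 = 0.0870.
Σ = 0.391304. Dividing by the full population N = 6 gives P₁ = 0.0652.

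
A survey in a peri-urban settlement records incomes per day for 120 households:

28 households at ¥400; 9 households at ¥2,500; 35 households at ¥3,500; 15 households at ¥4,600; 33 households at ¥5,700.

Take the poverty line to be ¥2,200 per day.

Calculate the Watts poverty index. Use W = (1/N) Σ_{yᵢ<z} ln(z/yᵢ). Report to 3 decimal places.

Below z: 28×¥400 (q = 28 of N = 120).
Log gaps: ln(2200/400) = 1.7047 (×28).
W = 47.732947 / 120 = 0.398.

0.398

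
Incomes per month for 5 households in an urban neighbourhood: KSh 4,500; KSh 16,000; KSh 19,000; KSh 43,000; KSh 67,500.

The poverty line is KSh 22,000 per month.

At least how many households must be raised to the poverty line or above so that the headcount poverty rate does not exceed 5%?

3

3 of the 5 households are poor, so H = 3/5 = 0.600.
A headcount ratio of at most 5% allows at most ⌊0.05 × 5⌋ = 0 poor households.
So at least 3 − 0 = 3 must be lifted.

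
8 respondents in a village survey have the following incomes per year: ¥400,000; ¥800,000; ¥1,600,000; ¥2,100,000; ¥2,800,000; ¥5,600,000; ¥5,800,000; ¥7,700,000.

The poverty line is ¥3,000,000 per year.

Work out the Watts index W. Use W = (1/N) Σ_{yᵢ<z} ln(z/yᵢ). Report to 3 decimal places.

0.549

Incomes under z: ¥400,000, ¥800,000, ¥1,600,000, ¥2,100,000, ¥2,800,000 (q = 5 of N = 8).
ln(z/y) terms: ln(3000000/400000) = 2.0149; ln(3000000/800000) = 1.3218; ln(3000000/1600000) = 0.6286; ln(3000000/2100000) = 0.3567; ln(3000000/2800000) = 0.0690.
W = 4.390935 / 8 = 0.549.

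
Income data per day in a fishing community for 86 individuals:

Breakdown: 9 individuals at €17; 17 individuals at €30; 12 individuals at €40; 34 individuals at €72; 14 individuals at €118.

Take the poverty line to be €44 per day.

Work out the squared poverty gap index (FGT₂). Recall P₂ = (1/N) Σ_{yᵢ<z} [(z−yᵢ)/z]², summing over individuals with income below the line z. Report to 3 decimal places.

0.061

Below z: 9×€17, 17×€30, 12×€40 (q = 38 of N = 86).
Shortfall ratios: (44−17)/44 = 0.6136 (×9); (44−30)/44 = 0.3182 (×17); (44−40)/44 = 0.0909 (×12).
Squared: 0.3765 (×9); 0.1012 (×17); 0.0083 (×12).
Sum = 5.209194; P₂ = 5.209194 / 86 = 0.061.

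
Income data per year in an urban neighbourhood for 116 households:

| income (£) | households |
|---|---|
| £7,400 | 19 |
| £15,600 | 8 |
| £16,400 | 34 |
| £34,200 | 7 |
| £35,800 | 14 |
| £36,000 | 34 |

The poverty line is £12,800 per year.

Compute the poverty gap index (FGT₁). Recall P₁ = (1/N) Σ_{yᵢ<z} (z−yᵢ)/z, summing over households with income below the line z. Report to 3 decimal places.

0.069

Incomes under z: 19×£7,400 (q = 19 of N = 116).
Gap ratios (z−y)/z: (12800−7400)/12800 = 0.4219 (×19).
Sum of shortfalls = 8.015625; P₁ averages over all N: 8.015625 / 116 = 0.069.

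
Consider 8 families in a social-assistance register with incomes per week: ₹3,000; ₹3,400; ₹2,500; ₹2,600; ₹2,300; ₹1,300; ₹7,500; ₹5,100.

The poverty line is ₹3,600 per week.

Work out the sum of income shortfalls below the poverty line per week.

₹6,500

Below the line: ₹1,300, ₹2,300, ₹2,500, ₹2,600, ₹3,000, ₹3,400 (q = 6 of N = 8).
Individual gaps: 3600−1300 = 2300; 3600−2300 = 1300; 3600−2500 = 1100; 3600−2600 = 1000; 3600−3000 = 600; 3600−3400 = 200.
Aggregate gap = ₹6,500.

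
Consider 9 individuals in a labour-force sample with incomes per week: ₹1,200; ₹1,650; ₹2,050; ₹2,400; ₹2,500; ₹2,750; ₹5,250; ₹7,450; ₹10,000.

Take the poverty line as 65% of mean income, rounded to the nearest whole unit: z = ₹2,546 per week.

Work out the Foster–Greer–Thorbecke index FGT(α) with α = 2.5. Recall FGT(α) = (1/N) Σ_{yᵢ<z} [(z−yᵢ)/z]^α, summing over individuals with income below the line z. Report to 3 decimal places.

0.033

Poor units: ₹1,200, ₹1,650, ₹2,050, ₹2,400, ₹2,500 (q = 5 of N = 9).
Relative gaps: (2546−1200)/2546 = 0.5287; (2546−1650)/2546 = 0.3519; (2546−2050)/2546 = 0.1948; (2546−2400)/2546 = 0.0573; (2546−2500)/2546 = 0.0181.
Raised to α = 2.5: 0.20322; 0.07347; 0.01675; 0.00079; 0.00004.
Sum = 0.294275; FGT(2.5) = 0.294275 / 9 = 0.033.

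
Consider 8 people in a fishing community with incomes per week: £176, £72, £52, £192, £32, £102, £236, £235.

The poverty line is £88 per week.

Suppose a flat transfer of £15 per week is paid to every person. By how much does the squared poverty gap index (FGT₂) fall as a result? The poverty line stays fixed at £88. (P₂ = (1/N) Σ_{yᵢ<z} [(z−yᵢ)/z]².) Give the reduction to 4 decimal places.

Before: below the line — £32, £52, £72; squared poverty gap index (FGT₂) = 0.075671.
After the £15 transfer: below the line — £47, £67, £87; squared poverty gap index (FGT₂) = 0.034268.
Reduction = 0.075671 − 0.034268 = 0.0414.

0.0414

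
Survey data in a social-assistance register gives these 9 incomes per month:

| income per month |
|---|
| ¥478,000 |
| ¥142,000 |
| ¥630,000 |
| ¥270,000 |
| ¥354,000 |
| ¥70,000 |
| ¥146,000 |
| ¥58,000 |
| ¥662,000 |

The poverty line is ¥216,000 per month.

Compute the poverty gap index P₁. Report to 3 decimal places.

Incomes under z: ¥58,000, ¥70,000, ¥142,000, ¥146,000 (q = 4 of N = 9).
Gap ratios (z−y)/z: (216000−58000)/216000 = 0.7315; (216000−70000)/216000 = 0.6759; (216000−142000)/216000 = 0.3426; (216000−146000)/216000 = 0.3241.
Σ = 2.074074. Dividing by the full population N = 9 gives P₁ = 0.230.

0.230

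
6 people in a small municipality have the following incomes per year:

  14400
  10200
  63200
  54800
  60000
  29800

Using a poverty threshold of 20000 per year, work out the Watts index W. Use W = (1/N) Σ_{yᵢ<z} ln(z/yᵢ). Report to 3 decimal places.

0.167

Below z: 10200, 14400 (q = 2 of N = 6).
ln(z/y) terms: ln(20000/10200) = 0.6733; ln(20000/14400) = 0.3285.
W = 1.001849 / 6 = 0.167.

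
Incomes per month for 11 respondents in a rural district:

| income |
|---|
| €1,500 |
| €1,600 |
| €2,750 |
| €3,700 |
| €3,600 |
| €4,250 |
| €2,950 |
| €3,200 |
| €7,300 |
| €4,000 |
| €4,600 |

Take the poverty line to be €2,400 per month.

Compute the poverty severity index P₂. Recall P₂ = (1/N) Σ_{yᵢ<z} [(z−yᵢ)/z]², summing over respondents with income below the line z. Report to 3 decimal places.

0.023

Poor units: €1,500, €1,600 (q = 2 of N = 11).
Shortfall ratios: (2400−1500)/2400 = 0.3750; (2400−1600)/2400 = 0.3333.
Squared: 0.1406; 0.1111.
Sum = 0.251736; P₂ = 0.251736 / 11 = 0.023.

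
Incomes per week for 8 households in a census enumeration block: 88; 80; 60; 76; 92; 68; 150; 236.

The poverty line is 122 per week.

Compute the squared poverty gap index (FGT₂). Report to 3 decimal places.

Below z: 60, 68, 76, 80, 88, 92 (q = 6 of N = 8).
Relative gaps: (122−60)/122 = 0.5082; (122−68)/122 = 0.4426; (122−76)/122 = 0.3770; (122−80)/122 = 0.3443; (122−88)/122 = 0.2787; (122−92)/122 = 0.2459.
Squared: 0.2583; 0.1959; 0.1422; 0.1185; 0.0777; 0.0605.
Sum = 0.852997; P₂ = 0.852997 / 8 = 0.107.

0.107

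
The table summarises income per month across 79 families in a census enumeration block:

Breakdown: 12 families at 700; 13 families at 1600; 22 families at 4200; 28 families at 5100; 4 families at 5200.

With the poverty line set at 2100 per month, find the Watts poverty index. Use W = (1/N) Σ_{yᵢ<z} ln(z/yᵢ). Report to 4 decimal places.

0.2116

Below the line: 12×700, 13×1600 (q = 25 of N = 79).
Log shortfalls: ln(2100/700) = 1.0986 (×12); ln(2100/1600) = 0.2719 (×13).
W = 16.718486 / 79 = 0.2116.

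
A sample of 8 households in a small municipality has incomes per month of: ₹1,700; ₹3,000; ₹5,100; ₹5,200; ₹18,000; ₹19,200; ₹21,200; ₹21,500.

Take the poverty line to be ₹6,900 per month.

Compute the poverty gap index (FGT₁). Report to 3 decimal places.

Below z: ₹1,700, ₹3,000, ₹5,100, ₹5,200 (q = 4 of N = 8).
Relative gaps: (6900−1700)/6900 = 0.7536; (6900−3000)/6900 = 0.5652; (6900−5100)/6900 = 0.2609; (6900−5200)/6900 = 0.2464.
Σ = 1.826087. Dividing by the full population N = 8 gives P₁ = 0.228.

0.228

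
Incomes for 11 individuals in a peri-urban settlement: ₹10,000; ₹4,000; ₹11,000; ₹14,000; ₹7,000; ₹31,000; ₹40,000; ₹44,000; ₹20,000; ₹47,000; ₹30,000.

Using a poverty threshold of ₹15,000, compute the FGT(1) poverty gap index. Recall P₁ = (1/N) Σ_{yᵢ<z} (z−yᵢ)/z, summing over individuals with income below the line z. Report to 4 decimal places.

Incomes under z: ₹4,000, ₹7,000, ₹10,000, ₹11,000, ₹14,000 (q = 5 of N = 11).
Relative gaps: (15000−4000)/15000 = 0.7333; (15000−7000)/15000 = 0.5333; (15000−10000)/15000 = 0.3333; (15000−11000)/15000 = 0.2667; (15000−14000)/15000 = 0.0667.
Sum of shortfalls = 1.933333; P₁ averages over all N: 1.933333 / 11 = 0.1758.

0.1758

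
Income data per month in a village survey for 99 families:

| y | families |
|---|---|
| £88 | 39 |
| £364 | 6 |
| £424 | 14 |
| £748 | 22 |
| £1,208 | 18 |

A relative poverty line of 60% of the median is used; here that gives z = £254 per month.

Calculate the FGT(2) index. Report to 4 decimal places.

0.1683

Poor units: 39×£88 (q = 39 of N = 99).
Gap ratios (z−y)/z: (254−88)/254 = 0.6535 (×39).
Squared: 0.4271 (×39).
Sum = 16.657635; P₂ = 16.657635 / 99 = 0.1683.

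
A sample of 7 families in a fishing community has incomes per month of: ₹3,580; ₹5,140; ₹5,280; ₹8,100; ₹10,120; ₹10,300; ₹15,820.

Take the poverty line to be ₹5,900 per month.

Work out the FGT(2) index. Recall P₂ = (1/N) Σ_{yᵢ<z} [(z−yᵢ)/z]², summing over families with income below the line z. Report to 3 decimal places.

0.026

Poor units: ₹3,580, ₹5,140, ₹5,280 (q = 3 of N = 7).
Gap ratios (z−y)/z: (5900−3580)/5900 = 0.3932; (5900−5140)/5900 = 0.1288; (5900−5280)/5900 = 0.1051.
Squared: 0.1546; 0.0166; 0.0110.
Sum = 0.182258; P₂ = 0.182258 / 7 = 0.026.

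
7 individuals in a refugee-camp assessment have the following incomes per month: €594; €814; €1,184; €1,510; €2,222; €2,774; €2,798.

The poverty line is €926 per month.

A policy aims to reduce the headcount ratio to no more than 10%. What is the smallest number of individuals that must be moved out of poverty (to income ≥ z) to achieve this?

Currently q = 2 of N = 7 are below the line (H = 0.286).
A headcount ratio of at most 10% allows at most ⌊0.10 × 7⌋ = 0 poor individuals.
So at least 2 − 0 = 2 must be lifted.

2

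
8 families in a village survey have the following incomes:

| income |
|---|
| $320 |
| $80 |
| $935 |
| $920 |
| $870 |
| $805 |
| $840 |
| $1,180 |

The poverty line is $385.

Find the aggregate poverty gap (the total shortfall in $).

Below the line: $80, $320 (q = 2 of N = 8).
Individual gaps: 385−80 = 305; 385−320 = 65.
Aggregate gap = $370.

$370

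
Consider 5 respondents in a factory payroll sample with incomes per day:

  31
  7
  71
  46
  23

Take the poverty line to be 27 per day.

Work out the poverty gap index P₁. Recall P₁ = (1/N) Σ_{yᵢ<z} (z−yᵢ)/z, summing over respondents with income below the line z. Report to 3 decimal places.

Below z: 7, 23 (q = 2 of N = 5).
Relative gaps: (27−7)/27 = 0.7407; (27−23)/27 = 0.1481.
Σ = 0.888889. Dividing by the full population N = 5 gives P₁ = 0.178.

0.178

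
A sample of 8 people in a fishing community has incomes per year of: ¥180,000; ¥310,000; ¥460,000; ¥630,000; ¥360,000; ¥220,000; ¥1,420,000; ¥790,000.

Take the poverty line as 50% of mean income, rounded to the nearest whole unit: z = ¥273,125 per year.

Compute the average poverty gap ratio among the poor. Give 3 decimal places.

Below z: ¥180,000, ¥220,000 (q = 2 of N = 8).
Relative gaps: 0.3410, 0.1945; sum = 0.535469.
I averages over the q = 2 poor units only: 0.535469 / 2 = 0.268.

0.268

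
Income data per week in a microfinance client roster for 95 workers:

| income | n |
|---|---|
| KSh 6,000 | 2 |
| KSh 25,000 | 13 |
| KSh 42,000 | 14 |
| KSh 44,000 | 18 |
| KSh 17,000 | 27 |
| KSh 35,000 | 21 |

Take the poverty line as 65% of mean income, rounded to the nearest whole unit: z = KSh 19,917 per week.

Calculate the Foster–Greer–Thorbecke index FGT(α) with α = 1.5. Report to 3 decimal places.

Incomes under z: 2×KSh 6,000, 27×KSh 17,000 (q = 29 of N = 95).
Normalized shortfalls: (19917−6000)/19917 = 0.6987 (×2); (19917−17000)/19917 = 0.1465 (×27).
Raised to α = 1.5: 0.58409 (×2); 0.05605 (×27).
Sum = 2.681514; FGT(1.5) = 2.681514 / 95 = 0.028.

0.028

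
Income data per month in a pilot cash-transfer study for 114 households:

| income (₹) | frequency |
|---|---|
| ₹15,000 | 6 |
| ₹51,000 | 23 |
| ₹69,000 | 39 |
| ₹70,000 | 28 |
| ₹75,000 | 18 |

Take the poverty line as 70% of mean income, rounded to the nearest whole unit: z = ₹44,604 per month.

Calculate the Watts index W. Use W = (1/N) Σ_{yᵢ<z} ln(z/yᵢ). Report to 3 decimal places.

0.057

Poor units: 6×₹15,000 (q = 6 of N = 114).
Log gaps: ln(44604/15000) = 1.0898 (×6).
W = 6.538640 / 114 = 0.057.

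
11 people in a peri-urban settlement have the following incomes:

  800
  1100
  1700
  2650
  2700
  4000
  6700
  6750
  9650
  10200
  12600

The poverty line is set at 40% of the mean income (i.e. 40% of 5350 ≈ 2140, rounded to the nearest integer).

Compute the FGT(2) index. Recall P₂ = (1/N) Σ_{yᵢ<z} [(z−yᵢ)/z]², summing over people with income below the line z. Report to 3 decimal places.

0.061

Below z: 800, 1100, 1700 (q = 3 of N = 11).
Normalized shortfalls: (2140−800)/2140 = 0.6262; (2140−1100)/2140 = 0.4860; (2140−1700)/2140 = 0.2056.
Squared: 0.3921; 0.2362; 0.0423.
Sum = 0.670539; P₂ = 0.670539 / 11 = 0.061.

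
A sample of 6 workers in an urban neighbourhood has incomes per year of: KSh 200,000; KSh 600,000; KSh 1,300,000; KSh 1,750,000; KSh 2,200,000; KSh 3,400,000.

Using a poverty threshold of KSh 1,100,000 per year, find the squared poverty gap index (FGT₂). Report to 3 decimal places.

Below the line: KSh 200,000, KSh 600,000 (q = 2 of N = 6).
Shortfall ratios: (1100000−200000)/1100000 = 0.8182; (1100000−600000)/1100000 = 0.4545.
Squared: 0.6694; 0.2066.
Sum = 0.876033; P₂ = 0.876033 / 6 = 0.146.

0.146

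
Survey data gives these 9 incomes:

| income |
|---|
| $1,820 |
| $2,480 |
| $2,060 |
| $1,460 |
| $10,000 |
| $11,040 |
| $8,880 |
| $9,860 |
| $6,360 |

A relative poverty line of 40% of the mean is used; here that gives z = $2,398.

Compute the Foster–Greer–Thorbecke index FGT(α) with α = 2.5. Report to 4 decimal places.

Below the line: $1,460, $1,820, $2,060 (q = 3 of N = 9).
Relative gaps: (2398−1460)/2398 = 0.3912; (2398−1820)/2398 = 0.2410; (2398−2060)/2398 = 0.1410.
Raised to α = 2.5: 0.09569; 0.02852; 0.00746.
Sum = 0.131676; FGT(2.5) = 0.131676 / 9 = 0.0146.

0.0146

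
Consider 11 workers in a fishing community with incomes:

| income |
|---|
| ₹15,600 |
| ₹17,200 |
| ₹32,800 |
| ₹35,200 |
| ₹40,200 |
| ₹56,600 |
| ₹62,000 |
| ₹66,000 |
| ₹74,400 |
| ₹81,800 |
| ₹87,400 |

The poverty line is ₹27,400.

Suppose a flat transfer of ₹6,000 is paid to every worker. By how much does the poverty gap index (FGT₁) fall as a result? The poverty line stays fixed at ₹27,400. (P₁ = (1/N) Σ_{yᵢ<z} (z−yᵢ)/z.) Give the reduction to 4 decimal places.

0.0398

Before: below the line — ₹15,600, ₹17,200; poverty gap index (FGT₁) = 0.072993.
After the ₹6,000 transfer: below the line — ₹21,600, ₹23,200; poverty gap index (FGT₁) = 0.033179.
Reduction = 0.072993 − 0.033179 = 0.0398.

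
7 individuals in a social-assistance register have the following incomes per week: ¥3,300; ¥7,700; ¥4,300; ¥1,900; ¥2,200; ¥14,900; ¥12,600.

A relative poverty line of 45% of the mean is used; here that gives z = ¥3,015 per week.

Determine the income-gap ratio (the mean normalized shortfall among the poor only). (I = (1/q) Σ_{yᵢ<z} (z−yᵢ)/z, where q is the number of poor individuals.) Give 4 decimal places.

Poor units: ¥1,900, ¥2,200 (q = 2 of N = 7).
Relative gaps: 0.3698, 0.2703; sum = 0.640133.
I averages over the q = 2 poor units only: 0.640133 / 2 = 0.3201.

0.3201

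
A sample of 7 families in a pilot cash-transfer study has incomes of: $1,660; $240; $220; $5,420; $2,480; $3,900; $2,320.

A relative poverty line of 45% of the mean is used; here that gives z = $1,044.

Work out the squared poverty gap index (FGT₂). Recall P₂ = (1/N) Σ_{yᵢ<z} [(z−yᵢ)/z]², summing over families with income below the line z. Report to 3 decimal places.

0.174

Incomes under z: $220, $240 (q = 2 of N = 7).
Shortfall ratios: (1044−220)/1044 = 0.7893; (1044−240)/1044 = 0.7701.
Squared: 0.6230; 0.5931.
Sum = 1.216027; P₂ = 1.216027 / 7 = 0.174.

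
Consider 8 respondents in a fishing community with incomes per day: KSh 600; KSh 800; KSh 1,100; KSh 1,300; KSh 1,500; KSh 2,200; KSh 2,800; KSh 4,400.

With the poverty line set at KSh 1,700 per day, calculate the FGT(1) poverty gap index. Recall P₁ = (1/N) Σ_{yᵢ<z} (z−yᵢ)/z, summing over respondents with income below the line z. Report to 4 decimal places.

Incomes under z: KSh 600, KSh 800, KSh 1,100, KSh 1,300, KSh 1,500 (q = 5 of N = 8).
Relative gaps: (1700−600)/1700 = 0.6471; (1700−800)/1700 = 0.5294; (1700−1100)/1700 = 0.3529; (1700−1300)/1700 = 0.2353; (1700−1500)/1700 = 0.1176.
Sum of shortfalls = 1.882353; P₁ averages over all N: 1.882353 / 8 = 0.2353.

0.2353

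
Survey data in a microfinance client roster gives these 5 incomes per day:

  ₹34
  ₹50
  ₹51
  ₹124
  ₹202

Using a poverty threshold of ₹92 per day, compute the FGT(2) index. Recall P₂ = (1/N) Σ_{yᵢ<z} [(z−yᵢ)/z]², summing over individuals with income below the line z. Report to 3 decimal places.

Incomes under z: ₹34, ₹50, ₹51 (q = 3 of N = 5).
Normalized shortfalls: (92−34)/92 = 0.6304; (92−50)/92 = 0.4565; (92−51)/92 = 0.4457.
Squared: 0.3974; 0.2084; 0.1986.
Sum = 0.804466; P₂ = 0.804466 / 5 = 0.161.

0.161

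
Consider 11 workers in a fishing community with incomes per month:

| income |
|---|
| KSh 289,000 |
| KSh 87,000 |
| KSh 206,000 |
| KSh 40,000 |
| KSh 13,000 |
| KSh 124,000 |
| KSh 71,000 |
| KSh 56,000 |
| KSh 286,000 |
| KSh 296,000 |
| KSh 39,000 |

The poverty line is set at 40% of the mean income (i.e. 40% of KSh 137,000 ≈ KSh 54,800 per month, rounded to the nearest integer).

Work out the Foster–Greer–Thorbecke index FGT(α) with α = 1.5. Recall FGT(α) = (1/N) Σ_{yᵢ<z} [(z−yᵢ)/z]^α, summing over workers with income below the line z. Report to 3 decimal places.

0.087

Poor units: KSh 13,000, KSh 39,000, KSh 40,000 (q = 3 of N = 11).
Relative gaps: (54800−13000)/54800 = 0.7628; (54800−39000)/54800 = 0.2883; (54800−40000)/54800 = 0.2701.
Raised to α = 1.5: 0.66618; 0.15482; 0.14035.
Sum = 0.961352; FGT(1.5) = 0.961352 / 11 = 0.087.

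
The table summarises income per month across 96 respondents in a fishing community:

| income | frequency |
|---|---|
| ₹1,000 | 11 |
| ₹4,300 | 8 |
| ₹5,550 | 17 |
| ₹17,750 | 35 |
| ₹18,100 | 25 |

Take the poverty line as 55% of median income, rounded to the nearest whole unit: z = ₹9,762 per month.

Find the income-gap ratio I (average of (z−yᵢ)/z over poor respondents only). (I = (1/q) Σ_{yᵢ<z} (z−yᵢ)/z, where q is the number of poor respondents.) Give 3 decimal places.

Below z: 11×₹1,000, 8×₹4,300, 17×₹5,550 (q = 36 of N = 96).
Shortfall ratios (z−y)/z: 0.8976 (×11), 0.5595 (×8), 0.4315 (×17); sum = 21.684286.
The income-gap ratio divides by q (the poor only): 21.684286 / 36 = 0.602.

0.602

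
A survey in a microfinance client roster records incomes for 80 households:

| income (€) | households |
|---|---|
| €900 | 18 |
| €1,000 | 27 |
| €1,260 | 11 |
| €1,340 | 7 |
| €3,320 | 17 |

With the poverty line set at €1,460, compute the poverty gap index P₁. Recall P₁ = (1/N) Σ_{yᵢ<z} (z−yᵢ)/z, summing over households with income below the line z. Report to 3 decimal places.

Below the line: 18×€900, 27×€1,000, 11×€1,260, 7×€1,340 (q = 63 of N = 80).
Shortfall ratios: (1460−900)/1460 = 0.3836 (×18); (1460−1000)/1460 = 0.3151 (×27); (1460−1260)/1460 = 0.1370 (×11); (1460−1340)/1460 = 0.0822 (×7).
Σ = 17.493151. Dividing by the full population N = 80 gives P₁ = 0.219.

0.219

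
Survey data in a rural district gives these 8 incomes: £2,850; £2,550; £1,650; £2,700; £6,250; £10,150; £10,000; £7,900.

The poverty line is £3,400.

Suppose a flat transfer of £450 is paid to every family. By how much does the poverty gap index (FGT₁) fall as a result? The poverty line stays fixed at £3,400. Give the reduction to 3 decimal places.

Before: below the line — £1,650, £2,550, £2,700, £2,850; poverty gap index (FGT₁) = 0.14154.
After the £450 transfer: below the line — £2,100, £3,000, £3,150, £3,300; poverty gap index (FGT₁) = 0.07537.
Reduction = 0.14154 − 0.07537 = 0.066.

0.066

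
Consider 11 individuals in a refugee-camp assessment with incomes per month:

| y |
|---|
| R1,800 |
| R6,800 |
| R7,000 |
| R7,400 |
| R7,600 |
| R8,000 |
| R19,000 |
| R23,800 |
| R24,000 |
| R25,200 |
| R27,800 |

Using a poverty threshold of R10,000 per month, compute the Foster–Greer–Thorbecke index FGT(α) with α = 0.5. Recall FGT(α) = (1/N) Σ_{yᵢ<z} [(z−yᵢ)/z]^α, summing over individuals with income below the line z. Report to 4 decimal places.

0.3151

Below the line: R1,800, R6,800, R7,000, R7,400, R7,600, R8,000 (q = 6 of N = 11).
Relative gaps: (10000−1800)/10000 = 0.8200; (10000−6800)/10000 = 0.3200; (10000−7000)/10000 = 0.3000; (10000−7400)/10000 = 0.2600; (10000−7600)/10000 = 0.2400; (10000−8000)/10000 = 0.2000.
Raised to α = 0.5: 0.90554; 0.56569; 0.54772; 0.50990; 0.48990; 0.44721.
Sum = 3.465960; FGT(0.5) = 3.465960 / 11 = 0.3151.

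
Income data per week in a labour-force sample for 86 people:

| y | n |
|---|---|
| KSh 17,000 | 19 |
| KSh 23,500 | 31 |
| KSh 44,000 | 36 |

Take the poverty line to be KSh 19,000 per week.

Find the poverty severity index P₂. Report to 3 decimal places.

0.002

Incomes under z: 19×KSh 17,000 (q = 19 of N = 86).
Relative gaps: (19000−17000)/19000 = 0.1053 (×19).
Squared: 0.0111 (×19).
Sum = 0.210526; P₂ = 0.210526 / 86 = 0.002.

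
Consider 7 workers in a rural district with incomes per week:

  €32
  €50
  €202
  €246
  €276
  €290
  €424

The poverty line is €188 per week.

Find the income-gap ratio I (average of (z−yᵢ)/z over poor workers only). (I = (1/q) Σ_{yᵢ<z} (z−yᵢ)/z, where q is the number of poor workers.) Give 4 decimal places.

Poor units: €32, €50 (q = 2 of N = 7).
Shortfall ratios (z−y)/z: 0.8298, 0.7340; sum = 1.563830.
The income-gap ratio divides by q (the poor only): 1.563830 / 2 = 0.7819.

0.7819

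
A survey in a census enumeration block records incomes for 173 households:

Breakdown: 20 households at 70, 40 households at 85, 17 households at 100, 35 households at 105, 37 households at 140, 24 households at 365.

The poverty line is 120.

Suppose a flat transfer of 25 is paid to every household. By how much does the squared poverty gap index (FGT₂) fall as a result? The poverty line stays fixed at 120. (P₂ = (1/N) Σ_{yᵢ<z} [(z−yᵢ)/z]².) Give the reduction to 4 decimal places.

Before: below the line — 20×70, 40×85, 17×100, 35×105; squared poverty gap index (FGT₂) = 0.045631.
After the 25 transfer: below the line — 20×95, 40×110; squared poverty gap index (FGT₂) = 0.006623.
Reduction = 0.045631 − 0.006623 = 0.0390.

0.0390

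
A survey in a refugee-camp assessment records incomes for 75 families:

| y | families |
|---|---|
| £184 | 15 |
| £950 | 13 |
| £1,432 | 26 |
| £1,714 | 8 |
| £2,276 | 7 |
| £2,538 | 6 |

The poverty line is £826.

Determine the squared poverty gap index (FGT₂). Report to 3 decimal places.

0.121

Incomes under z: 15×£184 (q = 15 of N = 75).
Gap ratios (z−y)/z: (826−184)/826 = 0.7772 (×15).
Squared: 0.6041 (×15).
Sum = 9.061523; P₂ = 9.061523 / 75 = 0.121.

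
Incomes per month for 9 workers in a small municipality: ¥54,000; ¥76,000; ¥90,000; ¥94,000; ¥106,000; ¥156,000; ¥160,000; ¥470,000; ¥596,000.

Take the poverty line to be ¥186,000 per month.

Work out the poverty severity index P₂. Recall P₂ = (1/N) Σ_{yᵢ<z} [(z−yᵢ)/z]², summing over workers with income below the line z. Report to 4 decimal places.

Poor units: ¥54,000, ¥76,000, ¥90,000, ¥94,000, ¥106,000, ¥156,000, ¥160,000 (q = 7 of N = 9).
Normalized shortfalls: (186000−54000)/186000 = 0.7097; (186000−76000)/186000 = 0.5914; (186000−90000)/186000 = 0.5161; (186000−94000)/186000 = 0.4946; (186000−106000)/186000 = 0.4301; (186000−156000)/186000 = 0.1613; (186000−160000)/186000 = 0.1398.
Squared: 0.5036; 0.3498; 0.2664; 0.2447; 0.1850; 0.0260; 0.0195.
Sum = 1.594982; P₂ = 1.594982 / 9 = 0.1772.

0.1772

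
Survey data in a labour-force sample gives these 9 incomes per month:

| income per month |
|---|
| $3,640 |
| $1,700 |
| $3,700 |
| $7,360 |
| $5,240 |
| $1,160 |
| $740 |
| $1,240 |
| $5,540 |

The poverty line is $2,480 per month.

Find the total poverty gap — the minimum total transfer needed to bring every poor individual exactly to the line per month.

Incomes under z: $740, $1,160, $1,240, $1,700 (q = 4 of N = 9).
Individual gaps: 2480−740 = 1740; 2480−1160 = 1320; 2480−1240 = 1240; 2480−1700 = 780.
Aggregate gap = $5,080.

$5,080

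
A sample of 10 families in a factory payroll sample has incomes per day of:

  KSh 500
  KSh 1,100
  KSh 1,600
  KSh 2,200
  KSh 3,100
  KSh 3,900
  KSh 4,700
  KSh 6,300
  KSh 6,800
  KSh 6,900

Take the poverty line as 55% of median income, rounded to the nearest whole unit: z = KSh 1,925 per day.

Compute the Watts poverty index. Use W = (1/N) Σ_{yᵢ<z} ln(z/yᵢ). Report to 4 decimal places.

Below the line: KSh 500, KSh 1,100, KSh 1,600 (q = 3 of N = 10).
Log shortfalls: ln(1925/500) = 1.3481; ln(1925/1100) = 0.5596; ln(1925/1600) = 0.1849.
W = 2.092611 / 10 = 0.2093.

0.2093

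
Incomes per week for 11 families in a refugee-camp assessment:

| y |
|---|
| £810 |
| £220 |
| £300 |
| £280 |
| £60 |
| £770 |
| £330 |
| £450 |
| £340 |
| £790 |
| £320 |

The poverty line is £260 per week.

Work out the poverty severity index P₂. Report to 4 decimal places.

Below the line: £60, £220 (q = 2 of N = 11).
Shortfall ratios: (260−60)/260 = 0.7692; (260−220)/260 = 0.1538.
Squared: 0.5917; 0.0237.
Sum = 0.615385; P₂ = 0.615385 / 11 = 0.0559.

0.0559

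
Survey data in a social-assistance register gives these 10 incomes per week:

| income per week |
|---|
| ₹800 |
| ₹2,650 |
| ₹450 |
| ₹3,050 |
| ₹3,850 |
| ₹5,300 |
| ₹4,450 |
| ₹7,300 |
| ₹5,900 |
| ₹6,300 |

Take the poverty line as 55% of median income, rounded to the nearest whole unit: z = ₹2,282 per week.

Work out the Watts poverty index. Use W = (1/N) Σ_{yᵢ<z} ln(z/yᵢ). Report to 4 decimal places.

Incomes under z: ₹450, ₹800 (q = 2 of N = 10).
Log gaps: ln(2282/450) = 1.6236; ln(2282/800) = 1.0482.
W = 2.671756 / 10 = 0.2672.

0.2672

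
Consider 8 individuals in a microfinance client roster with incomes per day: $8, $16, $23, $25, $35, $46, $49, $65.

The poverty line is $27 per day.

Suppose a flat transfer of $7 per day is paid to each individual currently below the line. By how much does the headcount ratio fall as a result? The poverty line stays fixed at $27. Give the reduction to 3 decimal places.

0.250

Before: below the line — $8, $16, $23, $25; headcount ratio = 0.50000.
After the $7 transfer: below the line — $15, $23; headcount ratio = 0.25000.
Reduction = 0.50000 − 0.25000 = 0.250.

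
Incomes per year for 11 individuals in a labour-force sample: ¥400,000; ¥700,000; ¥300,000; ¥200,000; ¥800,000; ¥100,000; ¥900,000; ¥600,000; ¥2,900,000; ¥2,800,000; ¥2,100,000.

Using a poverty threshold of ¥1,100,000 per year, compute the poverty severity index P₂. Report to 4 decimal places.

0.2615

Incomes under z: ¥100,000, ¥200,000, ¥300,000, ¥400,000, ¥600,000, ¥700,000, ¥800,000, ¥900,000 (q = 8 of N = 11).
Normalized shortfalls: (1100000−100000)/1100000 = 0.9091; (1100000−200000)/1100000 = 0.8182; (1100000−300000)/1100000 = 0.7273; (1100000−400000)/1100000 = 0.6364; (1100000−600000)/1100000 = 0.4545; (1100000−700000)/1100000 = 0.3636; (1100000−800000)/1100000 = 0.2727; (1100000−900000)/1100000 = 0.1818.
Squared: 0.8264; 0.6694; 0.5289; 0.4050; 0.2066; 0.1322; 0.0744; 0.0331.
Sum = 2.876033; P₂ = 2.876033 / 11 = 0.2615.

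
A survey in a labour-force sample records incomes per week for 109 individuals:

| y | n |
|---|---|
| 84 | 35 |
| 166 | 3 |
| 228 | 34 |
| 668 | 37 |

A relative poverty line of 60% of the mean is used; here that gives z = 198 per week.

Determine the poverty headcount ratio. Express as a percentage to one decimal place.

38 of the 109 individuals have income below 198.
H = 38/109 = 34.9%.

34.9%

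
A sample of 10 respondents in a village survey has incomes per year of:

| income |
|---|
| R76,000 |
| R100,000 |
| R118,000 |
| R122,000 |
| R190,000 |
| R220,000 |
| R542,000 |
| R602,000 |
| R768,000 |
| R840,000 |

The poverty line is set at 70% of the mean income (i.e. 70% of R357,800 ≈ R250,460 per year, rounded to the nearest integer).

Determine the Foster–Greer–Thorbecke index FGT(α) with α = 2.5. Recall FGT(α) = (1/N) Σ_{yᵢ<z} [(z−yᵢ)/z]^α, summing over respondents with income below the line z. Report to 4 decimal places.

0.1110

Below the line: R76,000, R100,000, R118,000, R122,000, R190,000, R220,000 (q = 6 of N = 10).
Normalized shortfalls: (250460−76000)/250460 = 0.6966; (250460−100000)/250460 = 0.6007; (250460−118000)/250460 = 0.5289; (250460−122000)/250460 = 0.5129; (250460−190000)/250460 = 0.2414; (250460−220000)/250460 = 0.1216.
Raised to α = 2.5: 0.40494; 0.27971; 0.20341; 0.18840; 0.02863; 0.00516.
Sum = 1.110244; FGT(2.5) = 1.110244 / 10 = 0.1110.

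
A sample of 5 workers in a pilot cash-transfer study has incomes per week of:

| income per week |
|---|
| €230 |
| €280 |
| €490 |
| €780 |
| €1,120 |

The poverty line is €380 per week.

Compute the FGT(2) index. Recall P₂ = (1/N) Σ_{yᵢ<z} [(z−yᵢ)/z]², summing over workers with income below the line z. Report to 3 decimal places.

0.045

Below z: €230, €280 (q = 2 of N = 5).
Relative gaps: (380−230)/380 = 0.3947; (380−280)/380 = 0.2632.
Squared: 0.1558; 0.0693.
Sum = 0.225069; P₂ = 0.225069 / 5 = 0.045.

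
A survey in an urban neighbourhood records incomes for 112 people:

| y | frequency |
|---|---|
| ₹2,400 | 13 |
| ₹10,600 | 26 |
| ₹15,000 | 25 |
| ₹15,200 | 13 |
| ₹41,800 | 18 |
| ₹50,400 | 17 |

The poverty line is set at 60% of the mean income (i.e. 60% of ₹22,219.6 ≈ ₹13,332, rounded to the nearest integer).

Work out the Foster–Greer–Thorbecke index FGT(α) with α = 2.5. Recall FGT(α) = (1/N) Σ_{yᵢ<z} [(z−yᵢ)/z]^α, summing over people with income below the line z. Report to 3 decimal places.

0.075

Poor units: 13×₹2,400, 26×₹10,600 (q = 39 of N = 112).
Shortfall ratios: (13332−2400)/13332 = 0.8200 (×13); (13332−10600)/13332 = 0.2049 (×26).
Raised to α = 2.5: 0.60885 (×13); 0.01901 (×26).
Sum = 8.409298; FGT(2.5) = 8.409298 / 112 = 0.075.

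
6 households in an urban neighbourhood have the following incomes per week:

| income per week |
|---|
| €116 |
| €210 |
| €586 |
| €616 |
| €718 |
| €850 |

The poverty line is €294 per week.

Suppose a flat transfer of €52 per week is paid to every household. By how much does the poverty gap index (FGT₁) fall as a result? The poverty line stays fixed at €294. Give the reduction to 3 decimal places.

0.059

Before: below the line — €116, €210; poverty gap index (FGT₁) = 0.14853.
After the €52 transfer: below the line — €168, €262; poverty gap index (FGT₁) = 0.08957.
Reduction = 0.14853 − 0.08957 = 0.059.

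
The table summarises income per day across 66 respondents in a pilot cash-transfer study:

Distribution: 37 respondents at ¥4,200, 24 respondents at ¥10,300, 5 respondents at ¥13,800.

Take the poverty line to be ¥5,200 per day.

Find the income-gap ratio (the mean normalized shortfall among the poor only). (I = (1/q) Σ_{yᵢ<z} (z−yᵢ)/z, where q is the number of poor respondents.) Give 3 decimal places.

Below the line: 37×¥4,200 (q = 37 of N = 66).
Shortfall ratios (z−y)/z: 0.1923 (×37); sum = 7.115385.
I averages over the q = 37 poor units only: 7.115385 / 37 = 0.192.

0.192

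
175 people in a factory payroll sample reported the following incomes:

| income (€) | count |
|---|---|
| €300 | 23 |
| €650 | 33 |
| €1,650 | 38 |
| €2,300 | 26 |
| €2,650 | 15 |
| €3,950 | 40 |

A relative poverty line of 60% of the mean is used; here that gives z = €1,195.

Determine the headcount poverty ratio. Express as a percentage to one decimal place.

32.0%

56 of the 175 people have income below €1,195.
H = 56/175 = 32.0%.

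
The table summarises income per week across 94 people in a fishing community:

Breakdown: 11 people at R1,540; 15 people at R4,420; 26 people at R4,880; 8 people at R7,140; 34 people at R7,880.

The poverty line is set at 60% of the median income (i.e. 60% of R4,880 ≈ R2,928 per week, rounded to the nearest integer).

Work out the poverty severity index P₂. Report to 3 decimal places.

Below z: 11×R1,540 (q = 11 of N = 94).
Normalized shortfalls: (2928−1540)/2928 = 0.4740 (×11).
Squared: 0.2247 (×11).
Sum = 2.471892; P₂ = 2.471892 / 94 = 0.026.

0.026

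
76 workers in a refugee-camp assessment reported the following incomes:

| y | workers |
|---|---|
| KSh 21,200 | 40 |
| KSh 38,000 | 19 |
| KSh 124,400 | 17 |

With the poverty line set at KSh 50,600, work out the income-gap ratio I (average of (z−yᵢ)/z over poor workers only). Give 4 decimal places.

Poor units: 40×KSh 21,200, 19×KSh 38,000 (q = 59 of N = 76).
Relative gaps: 0.5810 (×40), 0.2490 (×19); sum = 27.972332.
I averages over the q = 59 poor units only: 27.972332 / 59 = 0.4741.

0.4741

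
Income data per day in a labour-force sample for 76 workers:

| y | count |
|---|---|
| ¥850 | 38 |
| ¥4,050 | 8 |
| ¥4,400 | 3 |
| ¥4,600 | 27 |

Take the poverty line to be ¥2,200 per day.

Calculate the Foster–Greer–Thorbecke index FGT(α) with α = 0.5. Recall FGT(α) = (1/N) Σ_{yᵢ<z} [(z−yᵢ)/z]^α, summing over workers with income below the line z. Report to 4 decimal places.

Below z: 38×¥850 (q = 38 of N = 76).
Relative gaps: (2200−850)/2200 = 0.6136 (×38).
Raised to α = 0.5: 0.78335 (×38).
Sum = 29.767279; FGT(0.5) = 29.767279 / 76 = 0.3917.

0.3917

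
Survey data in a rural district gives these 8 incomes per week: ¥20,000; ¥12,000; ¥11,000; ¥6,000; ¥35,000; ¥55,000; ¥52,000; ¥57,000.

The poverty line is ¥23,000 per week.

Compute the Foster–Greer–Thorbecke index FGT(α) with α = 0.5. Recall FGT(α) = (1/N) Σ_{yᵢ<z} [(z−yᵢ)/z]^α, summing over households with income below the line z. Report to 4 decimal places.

Incomes under z: ¥6,000, ¥11,000, ¥12,000, ¥20,000 (q = 4 of N = 8).
Normalized shortfalls: (23000−6000)/23000 = 0.7391; (23000−11000)/23000 = 0.5217; (23000−12000)/23000 = 0.4783; (23000−20000)/23000 = 0.1304.
Raised to α = 0.5: 0.85973; 0.72232; 0.69156; 0.36116.
Sum = 2.634764; FGT(0.5) = 2.634764 / 8 = 0.3293.

0.3293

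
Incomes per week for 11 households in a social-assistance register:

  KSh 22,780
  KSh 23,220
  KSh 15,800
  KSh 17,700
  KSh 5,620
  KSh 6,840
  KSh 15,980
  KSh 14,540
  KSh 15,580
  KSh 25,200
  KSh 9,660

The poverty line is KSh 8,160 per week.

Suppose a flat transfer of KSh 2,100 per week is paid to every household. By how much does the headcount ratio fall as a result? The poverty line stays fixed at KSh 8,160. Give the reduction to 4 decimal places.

Before: below the line — KSh 5,620, KSh 6,840; headcount ratio = 0.181818.
After the KSh 2,100 transfer: below the line — KSh 7,720; headcount ratio = 0.090909.
Reduction = 0.181818 − 0.090909 = 0.0909.

0.0909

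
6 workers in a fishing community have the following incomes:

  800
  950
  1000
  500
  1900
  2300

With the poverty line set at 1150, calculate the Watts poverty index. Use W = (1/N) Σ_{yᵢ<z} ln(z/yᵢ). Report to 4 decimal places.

Poor units: 500, 800, 950, 1000 (q = 4 of N = 6).
Log shortfalls: ln(1150/500) = 0.8329; ln(1150/800) = 0.3629; ln(1150/950) = 0.1911; ln(1150/1000) = 0.1398.
W = 1.526632 / 6 = 0.2544.

0.2544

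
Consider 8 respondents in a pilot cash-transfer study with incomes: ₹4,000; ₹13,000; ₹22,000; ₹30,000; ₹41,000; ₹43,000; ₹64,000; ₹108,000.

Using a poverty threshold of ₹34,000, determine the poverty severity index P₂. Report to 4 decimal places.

0.1623

Poor units: ₹4,000, ₹13,000, ₹22,000, ₹30,000 (q = 4 of N = 8).
Normalized shortfalls: (34000−4000)/34000 = 0.8824; (34000−13000)/34000 = 0.6176; (34000−22000)/34000 = 0.3529; (34000−30000)/34000 = 0.1176.
Squared: 0.7785; 0.3815; 0.1246; 0.0138.
Sum = 1.298443; P₂ = 1.298443 / 8 = 0.1623.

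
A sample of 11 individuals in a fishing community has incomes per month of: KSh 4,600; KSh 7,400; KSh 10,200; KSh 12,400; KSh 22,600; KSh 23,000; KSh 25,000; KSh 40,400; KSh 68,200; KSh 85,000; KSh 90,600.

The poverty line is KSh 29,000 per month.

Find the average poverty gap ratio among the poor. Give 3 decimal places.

Below the line: KSh 4,600, KSh 7,400, KSh 10,200, KSh 12,400, KSh 22,600, KSh 23,000, KSh 25,000 (q = 7 of N = 11).
Relative gaps: 0.8414, 0.7448, 0.6483, 0.5724, 0.2207, 0.2069, 0.1379; sum = 3.372414.
I averages over the q = 7 poor units only: 3.372414 / 7 = 0.482.

0.482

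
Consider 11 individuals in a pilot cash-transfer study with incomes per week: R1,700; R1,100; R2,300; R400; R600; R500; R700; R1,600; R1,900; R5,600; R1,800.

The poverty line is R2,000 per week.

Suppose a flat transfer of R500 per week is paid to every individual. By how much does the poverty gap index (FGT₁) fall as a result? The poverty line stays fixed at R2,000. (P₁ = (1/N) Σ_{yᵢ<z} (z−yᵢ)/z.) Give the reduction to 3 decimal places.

Before: below the line — R400, R500, R600, R700, R1,100, R1,600, R1,700, R1,800, R1,900; poverty gap index (FGT₁) = 0.35000.
After the R500 transfer: below the line — R900, R1,000, R1,100, R1,200, R1,600; poverty gap index (FGT₁) = 0.19091.
Reduction = 0.35000 − 0.19091 = 0.159.

0.159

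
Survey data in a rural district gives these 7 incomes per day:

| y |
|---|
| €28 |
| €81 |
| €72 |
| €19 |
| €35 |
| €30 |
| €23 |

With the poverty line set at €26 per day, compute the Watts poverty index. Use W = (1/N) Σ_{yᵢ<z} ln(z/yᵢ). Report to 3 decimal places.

0.062

Poor units: €19, €23 (q = 2 of N = 7).
Log shortfalls: ln(26/19) = 0.3137; ln(26/23) = 0.1226.
W = 0.436260 / 7 = 0.062.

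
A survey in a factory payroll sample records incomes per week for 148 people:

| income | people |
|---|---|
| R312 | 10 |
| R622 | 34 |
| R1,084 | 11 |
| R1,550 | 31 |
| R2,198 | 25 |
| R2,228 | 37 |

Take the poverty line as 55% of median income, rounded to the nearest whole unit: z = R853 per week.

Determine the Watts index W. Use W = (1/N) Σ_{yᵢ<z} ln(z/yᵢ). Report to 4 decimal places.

0.1405

Incomes under z: 10×R312, 34×R622 (q = 44 of N = 148).
Log shortfalls: ln(853/312) = 1.0058 (×10); ln(853/622) = 0.3158 (×34).
W = 20.795425 / 148 = 0.1405.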